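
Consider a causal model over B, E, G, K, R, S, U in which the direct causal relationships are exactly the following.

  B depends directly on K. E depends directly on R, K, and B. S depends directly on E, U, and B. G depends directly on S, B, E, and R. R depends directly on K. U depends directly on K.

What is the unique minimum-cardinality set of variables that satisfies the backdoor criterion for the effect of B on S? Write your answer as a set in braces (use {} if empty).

{K}

Variables eligible for adjustment (non-descendants of B, excluding B and S): {K, R, U}.
Backdoor paths from B to S:
  P1: B <- K -> U -> S
  P2: B <- K -> R -> E -> S
  P3: B <- K -> R -> E -> G <- S
  P4: B <- K -> R -> G <- E -> S
  P5: B <- K -> R -> G <- S
  P6: B <- K -> E <- R -> G <- S
  P7: B <- K -> E -> S
  P8: B <- K -> E -> G <- S
The empty set is not sufficient: P1 (B <- K -> U -> S) has no collider blocking it and no conditioned non-collider, so it is open.
Try {K}:
  P1: blocked at fork node K ∈ conditioning set.
  P2: blocked at fork node K ∈ conditioning set.
  P3: blocked at fork node K ∈ conditioning set.
  P4: blocked at fork node K ∈ conditioning set.
  P5: blocked at fork node K ∈ conditioning set.
  P6: blocked at fork node K ∈ conditioning set.
  P7: blocked at fork node K ∈ conditioning set.
  P8: blocked at fork node K ∈ conditioning set.
{K} contains no descendant of B and blocks every backdoor path.
No other singleton works — e.g. {U} leaves P2 open — so {K} is the unique smallest valid adjustment set.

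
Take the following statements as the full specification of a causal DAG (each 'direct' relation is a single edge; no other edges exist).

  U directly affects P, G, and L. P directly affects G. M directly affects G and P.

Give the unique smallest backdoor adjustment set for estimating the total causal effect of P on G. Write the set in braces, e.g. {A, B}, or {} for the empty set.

Variables eligible for adjustment (non-descendants of P, excluding P and G): {L, M, U}.
Backdoor paths from P to G:
  P1: P <- U -> G
  P2: P <- M -> G
The empty set is not sufficient: P1 (P <- U -> G) has no collider blocking it and no conditioned non-collider, so it is open.
Try {M, U}:
  P1: blocked at fork node U ∈ conditioning set.
  P2: blocked at fork node M ∈ conditioning set.
{M, U} contains no descendant of P and blocks every backdoor path.
Every element of {M, U} is needed (dropping M leaves P2 open; dropping U leaves P1 open), so no proper subset is valid.
Among all size-2 subsets of the eligible variables, only {M, U} blocks every backdoor path, so it is the unique smallest valid adjustment set.

{M, U}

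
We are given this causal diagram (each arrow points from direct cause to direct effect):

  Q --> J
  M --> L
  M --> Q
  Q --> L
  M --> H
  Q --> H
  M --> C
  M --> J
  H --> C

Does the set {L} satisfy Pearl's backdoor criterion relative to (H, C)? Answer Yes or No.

No

Backdoor paths from H to C (paths whose first edge points into H):
  P1: H <- M -> C
  P2: H <- Q <- M -> C
  P3: H <- Q -> J <- M -> C
  P4: H <- Q -> L <- M -> C
Condition 1 (no descendant of H in the set): holds — descendants of H are {C}; none are in {L}.
Condition 2 (every backdoor path blocked by {L}):
  P1: open — no interior node is in the conditioning set.
  P2: open — no interior node is in the conditioning set.
  P3: blocked at collider J (neither it nor any descendant is in the conditioning set).
  P4: open — collider(s) L are conditioned on (or have a conditioned descendant) and no non-collider on the path is in the set.
{L} does not satisfy the backdoor criterion.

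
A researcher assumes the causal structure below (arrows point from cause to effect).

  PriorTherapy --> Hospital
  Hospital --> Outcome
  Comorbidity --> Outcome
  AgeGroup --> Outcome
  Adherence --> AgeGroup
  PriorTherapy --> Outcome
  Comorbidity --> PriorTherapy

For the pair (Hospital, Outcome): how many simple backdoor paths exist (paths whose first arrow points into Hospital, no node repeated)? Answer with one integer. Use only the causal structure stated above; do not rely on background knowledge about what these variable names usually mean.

A backdoor path from Hospital to Outcome is any simple undirected path whose first edge points into Hospital (i.e. leaves Hospital via a parent).
Parents of Hospital: {PriorTherapy}.
Enumerating:
  P1: Hospital <- PriorTherapy <- Comorbidity -> Outcome
  P2: Hospital <- PriorTherapy -> Outcome
That exhausts the simple backdoor paths. Count: 2.

2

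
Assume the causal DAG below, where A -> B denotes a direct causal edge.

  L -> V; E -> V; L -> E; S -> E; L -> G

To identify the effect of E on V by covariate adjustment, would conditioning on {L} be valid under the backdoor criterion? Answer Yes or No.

Yes

Backdoor paths from E to V (paths whose first edge points into E):
  P1: E <- L -> V
Condition 1 (no descendant of E in the set): holds — descendants of E are {V}; none are in {L}.
Condition 2 (every backdoor path blocked by {L}):
  P1: blocked at fork node L ∈ conditioning set.
{L} satisfies the backdoor criterion.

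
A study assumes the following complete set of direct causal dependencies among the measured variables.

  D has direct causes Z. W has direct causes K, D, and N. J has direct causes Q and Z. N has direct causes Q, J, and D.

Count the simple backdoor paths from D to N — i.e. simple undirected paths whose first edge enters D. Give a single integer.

A backdoor path from D to N is any simple undirected path whose first edge points into D (i.e. leaves D via a parent).
Parents of D: {Z}.
Enumerating:
  P1: D <- Z -> J <- Q -> N
  P2: D <- Z -> J -> N
That exhausts the simple backdoor paths. Count: 2.

2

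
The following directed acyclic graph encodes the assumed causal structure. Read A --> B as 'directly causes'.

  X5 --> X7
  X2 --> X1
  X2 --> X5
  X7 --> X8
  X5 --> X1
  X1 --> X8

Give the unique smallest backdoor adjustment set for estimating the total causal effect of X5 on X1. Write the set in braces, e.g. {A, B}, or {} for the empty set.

{X2}

Variables eligible for adjustment (non-descendants of X5, excluding X5 and X1): {X2}.
Backdoor paths from X5 to X1:
  P1: X5 <- X2 -> X1
The empty set is not sufficient: P1 (X5 <- X2 -> X1) has no collider blocking it and no conditioned non-collider, so it is open.
Try {X2}:
  P1: blocked at fork node X2 ∈ conditioning set.
{X2} contains no descendant of X5 and blocks every backdoor path.
{X2} is the unique smallest valid adjustment set.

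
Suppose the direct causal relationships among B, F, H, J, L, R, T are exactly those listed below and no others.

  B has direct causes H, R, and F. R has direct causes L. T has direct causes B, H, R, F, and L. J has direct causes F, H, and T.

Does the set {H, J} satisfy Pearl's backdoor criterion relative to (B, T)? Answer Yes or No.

Backdoor paths from B to T (paths whose first edge points into B):
  P1: B <- H -> T
  P2: B <- H -> J <- F -> T
  P3: B <- H -> J <- T
  P4: B <- R <- L -> T
  P5: B <- R -> T
  P6: B <- F -> T
  P7: B <- F -> J <- H -> T
  P8: B <- F -> J <- T
Condition 1 (no descendant of B in the set): FAILS — J is a descendant of B.
Condition 2 (every backdoor path blocked by {H, J}):
  P1: blocked at fork node H ∈ conditioning set.
  P2: blocked at fork node H ∈ conditioning set.
  P3: blocked at fork node H ∈ conditioning set.
  P4: open — no interior node is in the conditioning set.
  P5: open — no interior node is in the conditioning set.
  P6: open — no interior node is in the conditioning set.
  P7: blocked at fork node H ∈ conditioning set.
  P8: open — collider(s) J are conditioned on (or have a conditioned descendant) and no non-collider on the path is in the set.
{H, J} does not satisfy the backdoor criterion.

No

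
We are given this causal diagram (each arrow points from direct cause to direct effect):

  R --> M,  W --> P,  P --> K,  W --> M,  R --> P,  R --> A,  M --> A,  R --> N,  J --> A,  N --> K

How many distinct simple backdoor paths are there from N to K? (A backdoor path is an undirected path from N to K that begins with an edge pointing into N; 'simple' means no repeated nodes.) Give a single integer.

A backdoor path from N to K is any simple undirected path whose first edge points into N (i.e. leaves N via a parent).
Parents of N: {R}.
Enumerating:
  P1: N <- R -> M <- W -> P -> K
  P2: N <- R -> P -> K
  P3: N <- R -> A <- M <- W -> P -> K
That exhausts the simple backdoor paths. Count: 3.

3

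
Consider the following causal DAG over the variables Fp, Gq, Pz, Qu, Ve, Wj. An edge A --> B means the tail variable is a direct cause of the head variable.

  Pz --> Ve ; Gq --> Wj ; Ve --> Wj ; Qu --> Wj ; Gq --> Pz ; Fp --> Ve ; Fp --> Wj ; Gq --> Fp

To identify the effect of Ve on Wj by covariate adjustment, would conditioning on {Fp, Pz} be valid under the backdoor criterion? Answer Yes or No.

Yes

Backdoor paths from Ve to Wj (paths whose first edge points into Ve):
  P1: Ve <- Fp <- Gq -> Wj
  P2: Ve <- Fp -> Wj
  P3: Ve <- Pz <- Gq -> Fp -> Wj
  P4: Ve <- Pz <- Gq -> Wj
Condition 1 (no descendant of Ve in the set): holds — descendants of Ve are {Wj}; none are in {Fp, Pz}.
Condition 2 (every backdoor path blocked by {Fp, Pz}):
  P1: blocked at chain node Fp ∈ conditioning set.
  P2: blocked at fork node Fp ∈ conditioning set.
  P3: blocked at chain node Pz ∈ conditioning set.
  P4: blocked at chain node Pz ∈ conditioning set.
{Fp, Pz} satisfies the backdoor criterion.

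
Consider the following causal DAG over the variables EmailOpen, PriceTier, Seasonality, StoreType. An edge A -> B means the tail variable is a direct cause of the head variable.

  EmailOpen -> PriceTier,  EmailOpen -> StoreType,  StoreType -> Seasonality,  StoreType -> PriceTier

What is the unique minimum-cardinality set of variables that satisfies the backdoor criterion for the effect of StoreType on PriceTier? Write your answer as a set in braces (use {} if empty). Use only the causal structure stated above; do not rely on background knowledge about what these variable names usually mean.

{EmailOpen}

Variables eligible for adjustment (non-descendants of StoreType, excluding StoreType and PriceTier): {EmailOpen}.
Backdoor paths from StoreType to PriceTier:
  P1: StoreType <- EmailOpen -> PriceTier
The empty set is not sufficient: P1 (StoreType <- EmailOpen -> PriceTier) has no collider blocking it and no conditioned non-collider, so it is open.
Try {EmailOpen}:
  P1: blocked at fork node EmailOpen ∈ conditioning set.
{EmailOpen} contains no descendant of StoreType and blocks every backdoor path.
{EmailOpen} is the unique smallest valid adjustment set.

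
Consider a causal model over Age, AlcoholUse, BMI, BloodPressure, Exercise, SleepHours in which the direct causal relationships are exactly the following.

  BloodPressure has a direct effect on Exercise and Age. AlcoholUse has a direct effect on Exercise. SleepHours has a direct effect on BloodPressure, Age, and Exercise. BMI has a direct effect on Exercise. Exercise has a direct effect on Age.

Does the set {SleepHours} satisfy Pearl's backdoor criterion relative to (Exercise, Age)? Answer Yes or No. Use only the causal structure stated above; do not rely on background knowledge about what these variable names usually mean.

Backdoor paths from Exercise to Age (paths whose first edge points into Exercise):
  P1: Exercise <- SleepHours -> BloodPressure -> Age
  P2: Exercise <- SleepHours -> Age
  P3: Exercise <- BloodPressure <- SleepHours -> Age
  P4: Exercise <- BloodPressure -> Age
Condition 1 (no descendant of Exercise in the set): holds — descendants of Exercise are {Age}; none are in {SleepHours}.
Condition 2 (every backdoor path blocked by {SleepHours}):
  P1: blocked at fork node SleepHours ∈ conditioning set.
  P2: blocked at fork node SleepHours ∈ conditioning set.
  P3: blocked at fork node SleepHours ∈ conditioning set.
  P4: open — no interior node is in the conditioning set.
{SleepHours} does not satisfy the backdoor criterion.

No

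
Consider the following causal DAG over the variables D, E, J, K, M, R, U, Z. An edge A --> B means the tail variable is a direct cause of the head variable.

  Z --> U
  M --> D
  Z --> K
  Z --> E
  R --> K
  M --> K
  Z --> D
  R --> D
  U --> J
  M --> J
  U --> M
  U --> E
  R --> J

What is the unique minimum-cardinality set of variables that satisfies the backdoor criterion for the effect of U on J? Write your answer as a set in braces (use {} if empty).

{}

Variables eligible for adjustment (non-descendants of U, excluding U and J): {R, Z}.
Backdoor paths from U to J:
  P1: U <- Z -> K <- R -> D <- M -> J
  P2: U <- Z -> K <- R -> J
  P3: U <- Z -> K <- M -> D <- R -> J
  P4: U <- Z -> K <- M -> J
  P5: U <- Z -> D <- R -> K <- M -> J
  P6: U <- Z -> D <- R -> J
  P7: U <- Z -> D <- M -> K <- R -> J
  P8: U <- Z -> D <- M -> J
Each backdoor path contains an unconditioned collider, so every path is already blocked with the empty conditioning set:
  P1: blocked at collider K (neither it nor any descendant is in the conditioning set).
  P2: blocked at collider K (neither it nor any descendant is in the conditioning set).
  P3: blocked at collider K (neither it nor any descendant is in the conditioning set).
  P4: blocked at collider K (neither it nor any descendant is in the conditioning set).
  P5: blocked at collider D (neither it nor any descendant is in the conditioning set).
  P6: blocked at collider D (neither it nor any descendant is in the conditioning set).
  P7: blocked at collider D (neither it nor any descendant is in the conditioning set).
  P8: blocked at collider D (neither it nor any descendant is in the conditioning set).
The empty set is therefore the unique smallest valid set.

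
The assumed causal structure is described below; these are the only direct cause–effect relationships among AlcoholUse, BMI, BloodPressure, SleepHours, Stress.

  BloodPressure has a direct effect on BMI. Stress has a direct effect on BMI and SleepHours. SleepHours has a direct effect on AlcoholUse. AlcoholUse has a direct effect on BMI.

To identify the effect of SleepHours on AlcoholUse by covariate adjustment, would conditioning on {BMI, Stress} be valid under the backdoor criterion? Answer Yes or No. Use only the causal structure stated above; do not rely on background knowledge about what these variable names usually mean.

Backdoor paths from SleepHours to AlcoholUse (paths whose first edge points into SleepHours):
  P1: SleepHours <- Stress -> BMI <- AlcoholUse
Condition 1 (no descendant of SleepHours in the set): FAILS — BMI is a descendant of SleepHours.
Condition 2 (every backdoor path blocked by {BMI, Stress}):
  P1: blocked at fork node Stress ∈ conditioning set.
{BMI, Stress} does not satisfy the backdoor criterion.

No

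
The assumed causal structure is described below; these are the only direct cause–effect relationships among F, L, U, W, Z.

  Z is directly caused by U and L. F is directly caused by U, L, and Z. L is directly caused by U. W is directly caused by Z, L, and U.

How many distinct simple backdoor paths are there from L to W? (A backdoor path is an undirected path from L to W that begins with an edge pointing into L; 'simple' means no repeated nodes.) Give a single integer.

A backdoor path from L to W is any simple undirected path whose first edge points into L (i.e. leaves L via a parent).
Parents of L: {U}.
Enumerating:
  P1: L <- U -> Z -> W
  P2: L <- U -> F <- Z -> W
  P3: L <- U -> W
That exhausts the simple backdoor paths. Count: 3.

3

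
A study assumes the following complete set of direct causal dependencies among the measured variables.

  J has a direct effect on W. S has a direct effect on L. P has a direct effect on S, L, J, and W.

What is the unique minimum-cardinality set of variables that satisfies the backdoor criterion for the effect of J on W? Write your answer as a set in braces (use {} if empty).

{P}

Variables eligible for adjustment (non-descendants of J, excluding J and W): {L, P, S}.
Backdoor paths from J to W:
  P1: J <- P -> W
The empty set is not sufficient: P1 (J <- P -> W) has no collider blocking it and no conditioned non-collider, so it is open.
Try {P}:
  P1: blocked at fork node P ∈ conditioning set.
{P} contains no descendant of J and blocks every backdoor path.
No other singleton works — e.g. {S} leaves P1 open — so {P} is the unique smallest valid adjustment set.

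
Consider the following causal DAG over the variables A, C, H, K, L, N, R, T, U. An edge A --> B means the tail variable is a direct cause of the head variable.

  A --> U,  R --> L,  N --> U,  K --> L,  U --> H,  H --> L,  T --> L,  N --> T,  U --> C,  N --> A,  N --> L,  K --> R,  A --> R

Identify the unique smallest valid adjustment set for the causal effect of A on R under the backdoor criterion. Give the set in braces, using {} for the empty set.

{}

Variables eligible for adjustment (non-descendants of A, excluding A and R): {K, N, T}.
Backdoor paths from A to R:
  P1: A <- N -> T -> L <- K -> R
  P2: A <- N -> T -> L <- R
  P3: A <- N -> U -> H -> L <- K -> R
  P4: A <- N -> U -> H -> L <- R
  P5: A <- N -> L <- K -> R
  P6: A <- N -> L <- R
Each backdoor path contains an unconditioned collider, so every path is already blocked with the empty conditioning set:
  P1: blocked at collider L (neither it nor any descendant is in the conditioning set).
  P2: blocked at collider L (neither it nor any descendant is in the conditioning set).
  P3: blocked at collider L (neither it nor any descendant is in the conditioning set).
  P4: blocked at collider L (neither it nor any descendant is in the conditioning set).
  P5: blocked at collider L (neither it nor any descendant is in the conditioning set).
  P6: blocked at collider L (neither it nor any descendant is in the conditioning set).
The empty set is therefore the unique smallest valid set.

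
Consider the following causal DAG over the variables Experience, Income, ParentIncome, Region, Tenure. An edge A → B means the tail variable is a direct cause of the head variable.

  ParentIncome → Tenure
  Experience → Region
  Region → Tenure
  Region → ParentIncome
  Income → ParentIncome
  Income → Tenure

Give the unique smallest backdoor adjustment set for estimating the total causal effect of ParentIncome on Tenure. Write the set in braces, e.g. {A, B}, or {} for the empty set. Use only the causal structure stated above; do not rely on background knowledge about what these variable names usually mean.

{Income, Region}

Variables eligible for adjustment (non-descendants of ParentIncome, excluding ParentIncome and Tenure): {Experience, Income, Region}.
Backdoor paths from ParentIncome to Tenure:
  P1: ParentIncome <- Region -> Tenure
  P2: ParentIncome <- Income -> Tenure
The empty set is not sufficient: P1 (ParentIncome <- Region -> Tenure) has no collider blocking it and no conditioned non-collider, so it is open.
Try {Income, Region}:
  P1: blocked at fork node Region ∈ conditioning set.
  P2: blocked at fork node Income ∈ conditioning set.
{Income, Region} contains no descendant of ParentIncome and blocks every backdoor path.
Every element of {Income, Region} is needed (dropping Income leaves P2 open; dropping Region leaves P1 open), so no proper subset is valid.
Among all size-2 subsets of the eligible variables, only {Income, Region} blocks every backdoor path, so it is the unique smallest valid adjustment set.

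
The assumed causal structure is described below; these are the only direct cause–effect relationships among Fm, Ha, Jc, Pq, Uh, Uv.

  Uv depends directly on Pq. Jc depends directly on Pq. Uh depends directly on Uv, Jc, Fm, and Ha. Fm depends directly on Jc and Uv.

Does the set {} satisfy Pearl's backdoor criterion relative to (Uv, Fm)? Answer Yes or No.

No

Backdoor paths from Uv to Fm (paths whose first edge points into Uv):
  P1: Uv <- Pq -> Jc -> Fm
  P2: Uv <- Pq -> Jc -> Uh <- Fm
Condition 1 (no descendant of Uv in the set): holds — descendants of Uv are {Fm, Uh}; none are in {}.
Condition 2 (every backdoor path blocked by {}):
  P1: open — no interior node is in the conditioning set.
  P2: blocked at collider Uh (neither it nor any descendant is in the conditioning set).
{} does not satisfy the backdoor criterion.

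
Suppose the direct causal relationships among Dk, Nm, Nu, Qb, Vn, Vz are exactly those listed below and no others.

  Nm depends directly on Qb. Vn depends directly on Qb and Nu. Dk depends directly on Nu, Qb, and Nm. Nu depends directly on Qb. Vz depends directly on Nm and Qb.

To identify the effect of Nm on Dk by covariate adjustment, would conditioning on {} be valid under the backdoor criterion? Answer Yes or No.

Backdoor paths from Nm to Dk (paths whose first edge points into Nm):
  P1: Nm <- Qb -> Nu -> Dk
  P2: Nm <- Qb -> Vn <- Nu -> Dk
  P3: Nm <- Qb -> Dk
Condition 1 (no descendant of Nm in the set): holds — descendants of Nm are {Dk, Vz}; none are in {}.
Condition 2 (every backdoor path blocked by {}):
  P1: open — no interior node is in the conditioning set.
  P2: blocked at collider Vn (neither it nor any descendant is in the conditioning set).
  P3: open — no interior node is in the conditioning set.
{} does not satisfy the backdoor criterion.

No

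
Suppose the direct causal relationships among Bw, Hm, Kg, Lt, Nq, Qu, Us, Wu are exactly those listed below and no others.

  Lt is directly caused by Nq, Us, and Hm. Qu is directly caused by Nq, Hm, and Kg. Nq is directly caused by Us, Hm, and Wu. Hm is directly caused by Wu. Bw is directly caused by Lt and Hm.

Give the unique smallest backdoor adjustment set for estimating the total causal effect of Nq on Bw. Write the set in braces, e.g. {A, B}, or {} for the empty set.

Variables eligible for adjustment (non-descendants of Nq, excluding Nq and Bw): {Hm, Kg, Us, Wu}.
Backdoor paths from Nq to Bw:
  P1: Nq <- Wu -> Hm -> Lt -> Bw
  P2: Nq <- Wu -> Hm -> Bw
  P3: Nq <- Us -> Lt <- Hm -> Bw
  P4: Nq <- Us -> Lt -> Bw
  P5: Nq <- Hm -> Lt -> Bw
  P6: Nq <- Hm -> Bw
The empty set is not sufficient: P1 (Nq <- Wu -> Hm -> Lt -> Bw) has no collider blocking it and no conditioned non-collider, so it is open.
Try {Hm, Us}:
  P1: blocked at chain node Hm ∈ conditioning set.
  P2: blocked at chain node Hm ∈ conditioning set.
  P3: blocked at fork node Us ∈ conditioning set.
  P4: blocked at fork node Us ∈ conditioning set.
  P5: blocked at fork node Hm ∈ conditioning set.
  P6: blocked at fork node Hm ∈ conditioning set.
{Hm, Us} contains no descendant of Nq and blocks every backdoor path.
Every element of {Hm, Us} is needed (dropping Hm leaves P1 open; dropping Us leaves P4 open), so no proper subset is valid.
Among all size-2 subsets of the eligible variables, only {Hm, Us} blocks every backdoor path, so it is the unique smallest valid adjustment set.

{Hm, Us}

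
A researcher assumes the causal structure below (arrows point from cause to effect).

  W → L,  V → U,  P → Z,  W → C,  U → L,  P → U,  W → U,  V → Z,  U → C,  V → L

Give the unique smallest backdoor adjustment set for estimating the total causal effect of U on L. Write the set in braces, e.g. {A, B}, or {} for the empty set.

Variables eligible for adjustment (non-descendants of U, excluding U and L): {P, V, W, Z}.
Backdoor paths from U to L:
  P1: U <- W -> L
  P2: U <- P -> Z <- V -> L
  P3: U <- V -> L
The empty set is not sufficient: P1 (U <- W -> L) has no collider blocking it and no conditioned non-collider, so it is open.
Try {V, W}:
  P1: blocked at fork node W ∈ conditioning set.
  P2: blocked at collider Z (neither it nor any descendant is in the conditioning set).
  P3: blocked at fork node V ∈ conditioning set.
{V, W} contains no descendant of U and blocks every backdoor path.
Every element of {V, W} is needed (dropping V leaves P3 open; dropping W leaves P1 open), so no proper subset is valid.
Among all size-2 subsets of the eligible variables, only {V, W} blocks every backdoor path, so it is the unique smallest valid adjustment set.

{V, W}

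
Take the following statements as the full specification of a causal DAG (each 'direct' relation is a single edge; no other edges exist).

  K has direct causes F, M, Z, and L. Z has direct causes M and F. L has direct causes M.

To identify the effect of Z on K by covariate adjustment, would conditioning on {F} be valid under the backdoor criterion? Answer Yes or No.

No

Backdoor paths from Z to K (paths whose first edge points into Z):
  P1: Z <- M -> L -> K
  P2: Z <- M -> K
  P3: Z <- F -> K
Condition 1 (no descendant of Z in the set): holds — descendants of Z are {K}; none are in {F}.
Condition 2 (every backdoor path blocked by {F}):
  P1: open — no interior node is in the conditioning set.
  P2: open — no interior node is in the conditioning set.
  P3: blocked at fork node F ∈ conditioning set.
{F} does not satisfy the backdoor criterion.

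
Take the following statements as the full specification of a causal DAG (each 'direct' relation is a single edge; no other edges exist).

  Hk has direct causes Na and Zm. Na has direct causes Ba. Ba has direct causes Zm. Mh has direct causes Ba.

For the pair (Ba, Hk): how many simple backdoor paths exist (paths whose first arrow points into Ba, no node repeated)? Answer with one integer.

A backdoor path from Ba to Hk is any simple undirected path whose first edge points into Ba (i.e. leaves Ba via a parent).
Parents of Ba: {Zm}.
Enumerating:
  P1: Ba <- Zm -> Hk
That exhausts the simple backdoor paths. Count: 1.

1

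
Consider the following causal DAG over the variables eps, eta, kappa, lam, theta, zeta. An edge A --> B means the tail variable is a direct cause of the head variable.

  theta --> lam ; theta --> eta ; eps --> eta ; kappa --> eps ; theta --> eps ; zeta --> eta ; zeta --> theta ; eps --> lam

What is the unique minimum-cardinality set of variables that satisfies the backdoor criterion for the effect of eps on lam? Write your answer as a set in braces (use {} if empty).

Variables eligible for adjustment (non-descendants of eps, excluding eps and lam): {kappa, theta, zeta}.
Backdoor paths from eps to lam:
  P1: eps <- theta -> lam
The empty set is not sufficient: P1 (eps <- theta -> lam) has no collider blocking it and no conditioned non-collider, so it is open.
Try {theta}:
  P1: blocked at fork node theta ∈ conditioning set.
{theta} contains no descendant of eps and blocks every backdoor path.
No other singleton works — e.g. {zeta} leaves P1 open — so {theta} is the unique smallest valid adjustment set.

{theta}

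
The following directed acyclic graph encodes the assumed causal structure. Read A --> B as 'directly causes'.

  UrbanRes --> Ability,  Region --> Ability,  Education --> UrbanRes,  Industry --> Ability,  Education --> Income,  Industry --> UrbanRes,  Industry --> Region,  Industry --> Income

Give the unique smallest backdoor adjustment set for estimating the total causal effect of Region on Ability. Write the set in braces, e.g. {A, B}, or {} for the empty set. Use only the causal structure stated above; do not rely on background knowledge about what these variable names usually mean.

Variables eligible for adjustment (non-descendants of Region, excluding Region and Ability): {Education, Income, Industry, UrbanRes}.
Backdoor paths from Region to Ability:
  P1: Region <- Industry -> UrbanRes -> Ability
  P2: Region <- Industry -> Ability
  P3: Region <- Industry -> Income <- Education -> UrbanRes -> Ability
The empty set is not sufficient: P1 (Region <- Industry -> UrbanRes -> Ability) has no collider blocking it and no conditioned non-collider, so it is open.
Try {Industry}:
  P1: blocked at fork node Industry ∈ conditioning set.
  P2: blocked at fork node Industry ∈ conditioning set.
  P3: blocked at fork node Industry ∈ conditioning set.
{Industry} contains no descendant of Region and blocks every backdoor path.
No other singleton works — e.g. {Education} leaves P1 open — so {Industry} is the unique smallest valid adjustment set.

{Industry}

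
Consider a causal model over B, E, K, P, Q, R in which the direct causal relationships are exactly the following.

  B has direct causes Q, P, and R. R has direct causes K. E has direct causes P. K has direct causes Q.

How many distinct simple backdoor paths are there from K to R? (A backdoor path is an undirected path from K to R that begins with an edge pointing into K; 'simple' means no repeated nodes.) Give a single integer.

1

A backdoor path from K to R is any simple undirected path whose first edge points into K (i.e. leaves K via a parent).
Parents of K: {Q}.
Enumerating:
  P1: K <- Q -> B <- R
That exhausts the simple backdoor paths. Count: 1.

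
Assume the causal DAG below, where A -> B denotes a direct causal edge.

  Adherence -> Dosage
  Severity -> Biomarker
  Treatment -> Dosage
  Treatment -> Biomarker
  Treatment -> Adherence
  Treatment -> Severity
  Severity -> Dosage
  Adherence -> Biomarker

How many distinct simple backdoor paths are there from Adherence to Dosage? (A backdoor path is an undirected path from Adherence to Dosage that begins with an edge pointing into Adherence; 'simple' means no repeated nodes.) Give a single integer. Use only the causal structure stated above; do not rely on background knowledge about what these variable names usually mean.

3

A backdoor path from Adherence to Dosage is any simple undirected path whose first edge points into Adherence (i.e. leaves Adherence via a parent).
Parents of Adherence: {Treatment}.
Enumerating:
  P1: Adherence <- Treatment -> Severity -> Dosage
  P2: Adherence <- Treatment -> Biomarker <- Severity -> Dosage
  P3: Adherence <- Treatment -> Dosage
That exhausts the simple backdoor paths. Count: 3.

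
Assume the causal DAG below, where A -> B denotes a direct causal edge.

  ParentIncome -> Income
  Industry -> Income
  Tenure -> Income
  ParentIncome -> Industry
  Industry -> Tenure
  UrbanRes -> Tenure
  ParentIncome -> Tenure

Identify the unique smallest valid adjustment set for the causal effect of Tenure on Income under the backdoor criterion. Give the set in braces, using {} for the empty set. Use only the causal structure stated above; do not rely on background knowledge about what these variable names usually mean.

{Industry, ParentIncome}

Variables eligible for adjustment (non-descendants of Tenure, excluding Tenure and Income): {Industry, ParentIncome, UrbanRes}.
Backdoor paths from Tenure to Income:
  P1: Tenure <- ParentIncome -> Industry -> Income
  P2: Tenure <- ParentIncome -> Income
  P3: Tenure <- Industry <- ParentIncome -> Income
  P4: Tenure <- Industry -> Income
The empty set is not sufficient: P1 (Tenure <- ParentIncome -> Industry -> Income) has no collider blocking it and no conditioned non-collider, so it is open.
Try {Industry, ParentIncome}:
  P1: blocked at fork node ParentIncome ∈ conditioning set.
  P2: blocked at fork node ParentIncome ∈ conditioning set.
  P3: blocked at chain node Industry ∈ conditioning set.
  P4: blocked at fork node Industry ∈ conditioning set.
{Industry, ParentIncome} contains no descendant of Tenure and blocks every backdoor path.
Every element of {Industry, ParentIncome} is needed (dropping Industry leaves P4 open; dropping ParentIncome leaves P2 open), so no proper subset is valid.
Among all size-2 subsets of the eligible variables, only {Industry, ParentIncome} blocks every backdoor path, so it is the unique smallest valid adjustment set.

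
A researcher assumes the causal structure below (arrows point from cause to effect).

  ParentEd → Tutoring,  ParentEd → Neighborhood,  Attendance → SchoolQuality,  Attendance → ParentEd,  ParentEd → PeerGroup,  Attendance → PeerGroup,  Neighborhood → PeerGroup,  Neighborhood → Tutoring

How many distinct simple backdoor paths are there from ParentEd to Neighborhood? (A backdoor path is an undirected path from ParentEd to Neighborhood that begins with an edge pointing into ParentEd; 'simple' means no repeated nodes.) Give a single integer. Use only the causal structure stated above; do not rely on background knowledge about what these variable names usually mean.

1

A backdoor path from ParentEd to Neighborhood is any simple undirected path whose first edge points into ParentEd (i.e. leaves ParentEd via a parent).
Parents of ParentEd: {Attendance}.
Enumerating:
  P1: ParentEd <- Attendance -> PeerGroup <- Neighborhood
That exhausts the simple backdoor paths. Count: 1.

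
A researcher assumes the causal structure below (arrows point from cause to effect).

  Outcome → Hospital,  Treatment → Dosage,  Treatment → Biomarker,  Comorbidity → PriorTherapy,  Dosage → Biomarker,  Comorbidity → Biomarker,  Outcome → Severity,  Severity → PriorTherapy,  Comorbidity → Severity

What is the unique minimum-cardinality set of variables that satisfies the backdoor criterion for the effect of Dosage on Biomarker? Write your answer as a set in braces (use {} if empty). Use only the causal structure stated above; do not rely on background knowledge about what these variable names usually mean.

{Treatment}

Variables eligible for adjustment (non-descendants of Dosage, excluding Dosage and Biomarker): {Comorbidity, Hospital, Outcome, PriorTherapy, Severity, Treatment}.
Backdoor paths from Dosage to Biomarker:
  P1: Dosage <- Treatment -> Biomarker
The empty set is not sufficient: P1 (Dosage <- Treatment -> Biomarker) has no collider blocking it and no conditioned non-collider, so it is open.
Try {Treatment}:
  P1: blocked at fork node Treatment ∈ conditioning set.
{Treatment} contains no descendant of Dosage and blocks every backdoor path.
No other singleton works — e.g. {Outcome} leaves P1 open — so {Treatment} is the unique smallest valid adjustment set.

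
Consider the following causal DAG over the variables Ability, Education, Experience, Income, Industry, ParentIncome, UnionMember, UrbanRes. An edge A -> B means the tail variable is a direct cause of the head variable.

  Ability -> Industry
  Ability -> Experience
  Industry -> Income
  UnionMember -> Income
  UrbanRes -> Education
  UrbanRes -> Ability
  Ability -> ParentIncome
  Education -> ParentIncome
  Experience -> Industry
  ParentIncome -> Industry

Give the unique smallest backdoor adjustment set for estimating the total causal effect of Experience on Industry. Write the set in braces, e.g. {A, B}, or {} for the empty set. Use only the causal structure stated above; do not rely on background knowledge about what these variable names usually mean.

Variables eligible for adjustment (non-descendants of Experience, excluding Experience and Industry): {Ability, Education, ParentIncome, UnionMember, UrbanRes}.
Backdoor paths from Experience to Industry:
  P1: Experience <- Ability <- UrbanRes -> Education -> ParentIncome -> Industry
  P2: Experience <- Ability -> ParentIncome -> Industry
  P3: Experience <- Ability -> Industry
The empty set is not sufficient: P1 (Experience <- Ability <- UrbanRes -> Education -> ParentIncome -> Industry) has no collider blocking it and no conditioned non-collider, so it is open.
Try {Ability}:
  P1: blocked at chain node Ability ∈ conditioning set.
  P2: blocked at fork node Ability ∈ conditioning set.
  P3: blocked at fork node Ability ∈ conditioning set.
{Ability} contains no descendant of Experience and blocks every backdoor path.
No other singleton works — e.g. {UrbanRes} leaves P2 open — so {Ability} is the unique smallest valid adjustment set.

{Ability}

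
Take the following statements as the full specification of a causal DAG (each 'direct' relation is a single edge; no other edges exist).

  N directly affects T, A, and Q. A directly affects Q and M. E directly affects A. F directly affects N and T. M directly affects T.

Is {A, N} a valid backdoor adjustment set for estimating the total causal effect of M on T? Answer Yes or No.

Backdoor paths from M to T (paths whose first edge points into M):
  P1: M <- A <- N <- F -> T
  P2: M <- A <- N -> T
  P3: M <- A -> Q <- N <- F -> T
  P4: M <- A -> Q <- N -> T
Condition 1 (no descendant of M in the set): holds — descendants of M are {T}; none are in {A, N}.
Condition 2 (every backdoor path blocked by {A, N}):
  P1: blocked at chain node A ∈ conditioning set.
  P2: blocked at chain node A ∈ conditioning set.
  P3: blocked at fork node A ∈ conditioning set.
  P4: blocked at fork node A ∈ conditioning set.
{A, N} satisfies the backdoor criterion.

Yes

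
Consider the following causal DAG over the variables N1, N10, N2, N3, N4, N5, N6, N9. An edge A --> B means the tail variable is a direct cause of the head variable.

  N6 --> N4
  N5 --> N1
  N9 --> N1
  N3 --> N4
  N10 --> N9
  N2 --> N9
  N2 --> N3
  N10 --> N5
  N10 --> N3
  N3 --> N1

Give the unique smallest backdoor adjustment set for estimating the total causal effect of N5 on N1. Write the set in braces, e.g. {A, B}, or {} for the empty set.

Variables eligible for adjustment (non-descendants of N5, excluding N5 and N1): {N10, N2, N3, N4, N6, N9}.
Backdoor paths from N5 to N1:
  P1: N5 <- N10 -> N3 <- N2 -> N9 -> N1
  P2: N5 <- N10 -> N3 -> N1
  P3: N5 <- N10 -> N9 <- N2 -> N3 -> N1
  P4: N5 <- N10 -> N9 -> N1
The empty set is not sufficient: P2 (N5 <- N10 -> N3 -> N1) has no collider blocking it and no conditioned non-collider, so it is open.
Try {N10}:
  P1: blocked at fork node N10 ∈ conditioning set.
  P2: blocked at fork node N10 ∈ conditioning set.
  P3: blocked at fork node N10 ∈ conditioning set.
  P4: blocked at fork node N10 ∈ conditioning set.
{N10} contains no descendant of N5 and blocks every backdoor path.
No other singleton works — e.g. {N2} leaves P2 open — so {N10} is the unique smallest valid adjustment set.

{N10}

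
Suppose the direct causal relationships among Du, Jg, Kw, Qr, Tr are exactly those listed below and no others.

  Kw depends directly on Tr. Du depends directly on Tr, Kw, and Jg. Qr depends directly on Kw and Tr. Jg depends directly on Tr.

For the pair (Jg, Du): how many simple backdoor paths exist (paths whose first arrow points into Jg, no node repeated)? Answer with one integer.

3

A backdoor path from Jg to Du is any simple undirected path whose first edge points into Jg (i.e. leaves Jg via a parent).
Parents of Jg: {Tr}.
Enumerating:
  P1: Jg <- Tr -> Kw -> Du
  P2: Jg <- Tr -> Du
  P3: Jg <- Tr -> Qr <- Kw -> Du
That exhausts the simple backdoor paths. Count: 3.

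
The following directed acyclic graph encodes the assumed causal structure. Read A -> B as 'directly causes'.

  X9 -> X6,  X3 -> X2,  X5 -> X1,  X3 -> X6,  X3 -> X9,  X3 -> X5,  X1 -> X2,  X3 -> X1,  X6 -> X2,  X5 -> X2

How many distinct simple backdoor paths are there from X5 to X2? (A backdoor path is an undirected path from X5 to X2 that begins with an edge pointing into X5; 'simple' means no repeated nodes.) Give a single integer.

A backdoor path from X5 to X2 is any simple undirected path whose first edge points into X5 (i.e. leaves X5 via a parent).
Parents of X5: {X3}.
Enumerating:
  P1: X5 <- X3 -> X9 -> X6 -> X2
  P2: X5 <- X3 -> X6 -> X2
  P3: X5 <- X3 -> X1 -> X2
  P4: X5 <- X3 -> X2
That exhausts the simple backdoor paths. Count: 4.

4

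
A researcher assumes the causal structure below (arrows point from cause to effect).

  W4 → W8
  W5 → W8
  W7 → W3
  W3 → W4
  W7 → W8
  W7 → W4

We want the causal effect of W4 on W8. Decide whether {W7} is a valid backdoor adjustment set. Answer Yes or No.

Yes

Backdoor paths from W4 to W8 (paths whose first edge points into W4):
  P1: W4 <- W7 -> W8
  P2: W4 <- W3 <- W7 -> W8
Condition 1 (no descendant of W4 in the set): holds — descendants of W4 are {W8}; none are in {W7}.
Condition 2 (every backdoor path blocked by {W7}):
  P1: blocked at fork node W7 ∈ conditioning set.
  P2: blocked at fork node W7 ∈ conditioning set.
{W7} satisfies the backdoor criterion.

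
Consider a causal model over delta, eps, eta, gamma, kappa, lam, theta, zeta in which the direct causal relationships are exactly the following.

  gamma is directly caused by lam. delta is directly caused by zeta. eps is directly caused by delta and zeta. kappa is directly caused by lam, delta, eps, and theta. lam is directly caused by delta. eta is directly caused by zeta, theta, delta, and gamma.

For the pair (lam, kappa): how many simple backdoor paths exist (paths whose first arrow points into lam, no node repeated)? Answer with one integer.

7

A backdoor path from lam to kappa is any simple undirected path whose first edge points into lam (i.e. leaves lam via a parent).
Parents of lam: {delta}.
Enumerating:
  P1: lam <- delta <- zeta -> eps -> kappa
  P2: lam <- delta <- zeta -> eta <- theta -> kappa
  P3: lam <- delta -> eps <- zeta -> eta <- theta -> kappa
  P4: lam <- delta -> eps -> kappa
  P5: lam <- delta -> kappa
  P6: lam <- delta -> eta <- zeta -> eps -> kappa
  P7: lam <- delta -> eta <- theta -> kappa
That exhausts the simple backdoor paths. Count: 7.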